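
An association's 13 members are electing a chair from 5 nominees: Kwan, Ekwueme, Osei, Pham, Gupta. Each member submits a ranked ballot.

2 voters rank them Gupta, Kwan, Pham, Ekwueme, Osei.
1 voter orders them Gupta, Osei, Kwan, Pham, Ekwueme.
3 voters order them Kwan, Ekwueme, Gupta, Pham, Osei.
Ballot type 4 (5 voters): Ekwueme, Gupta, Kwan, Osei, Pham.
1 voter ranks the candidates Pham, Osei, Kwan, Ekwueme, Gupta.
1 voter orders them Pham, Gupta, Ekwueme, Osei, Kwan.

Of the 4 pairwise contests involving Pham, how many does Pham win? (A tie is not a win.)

Pham against each rival (13 voters):
Pham–Kwan: Kwan 11–2.
Pham vs Ekwueme: 5 to 8, Ekwueme.
Pham vs Osei: Pham is ranked higher on 2+3+1+1 = 7 ballots, Osei on 6. Pham wins 7–6.
Pham vs Gupta: Gupta, 11–2.
Pham beats Osei; loses to Kwan, Ekwueme, Gupta — 1 pairwise win.

1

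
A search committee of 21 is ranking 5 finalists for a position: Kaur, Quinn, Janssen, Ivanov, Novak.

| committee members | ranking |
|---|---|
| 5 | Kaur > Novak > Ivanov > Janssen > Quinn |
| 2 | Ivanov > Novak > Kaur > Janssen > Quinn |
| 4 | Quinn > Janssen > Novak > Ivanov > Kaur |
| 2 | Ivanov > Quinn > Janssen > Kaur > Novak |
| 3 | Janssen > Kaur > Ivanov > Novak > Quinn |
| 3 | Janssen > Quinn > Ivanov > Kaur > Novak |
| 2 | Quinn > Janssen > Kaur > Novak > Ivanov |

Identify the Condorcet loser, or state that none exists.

Pairwise majorities:
Kaur vs Quinn: Quinn, 11–10.
Kaur–Janssen: Janssen 14–7.
Kaur–Ivanov: Ivanov 11–10.
Kaur vs Novak: 5+2+3+3+2 = 15 for Kaur, 6 for Novak — Kaur by 15–6.
Quinn vs Janssen: Janssen, 13–8.
Quinn–Ivanov: Ivanov 12–9.
Quinn vs Novak: 4+2+3+2 = 11 for Quinn, 10 for Novak — Quinn by 11–10.
Janssen–Ivanov: Janssen 12–9.
Janssen vs Novak: Janssen, 14–7.
Ivanov–Novak: Novak 11–10.
Every candidate wins at least one matchup (Kaur beats Novak; Quinn beats Kaur; Janssen beats Kaur; Ivanov beats Kaur; Novak beats Ivanov), so there is no Condorcet loser.

none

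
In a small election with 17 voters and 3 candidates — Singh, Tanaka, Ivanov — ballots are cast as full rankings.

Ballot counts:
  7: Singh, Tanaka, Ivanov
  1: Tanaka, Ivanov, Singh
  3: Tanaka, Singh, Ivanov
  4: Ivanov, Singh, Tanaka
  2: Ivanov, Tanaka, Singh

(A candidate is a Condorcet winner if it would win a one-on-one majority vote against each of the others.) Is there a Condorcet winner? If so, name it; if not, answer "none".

Singh

Check each pair by majority over 17 ballots:
Singh vs Tanaka: 7+4 = 11 for Singh, 6 for Tanaka — Singh by 11–6.
Singh vs Ivanov: 10 to 7, Singh.
Tanaka vs Ivanov: Tanaka preferred on 7+1+3 = 11 ballots; Tanaka wins 11–6.
Singh beats each of Tanaka, Ivanov — Singh is the Condorcet winner.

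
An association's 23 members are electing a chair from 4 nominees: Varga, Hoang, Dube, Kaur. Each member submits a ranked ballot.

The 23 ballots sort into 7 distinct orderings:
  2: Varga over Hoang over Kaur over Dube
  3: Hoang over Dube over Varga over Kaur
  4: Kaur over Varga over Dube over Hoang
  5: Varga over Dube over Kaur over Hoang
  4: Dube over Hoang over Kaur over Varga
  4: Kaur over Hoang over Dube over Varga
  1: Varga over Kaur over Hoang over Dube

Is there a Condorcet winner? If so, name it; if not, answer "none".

none

Head-to-head results (23 voters):
Varga vs Hoang: Varga, 12–11.
Varga vs Dube: Varga, 12–11.
Varga–Kaur: Kaur 12–11.
Hoang vs Dube: Dube wins 13–10.
Hoang vs Kaur: Kaur, 14–9.
Dube vs Kaur: Dube, 12–11.
No candidate is unbeaten: Varga loses to Kaur; Hoang loses to Varga; Dube loses to Varga; Kaur loses to Dube. In particular Varga beats Dube beats Kaur beats Varga is a majority cycle — no Condorcet winner exists.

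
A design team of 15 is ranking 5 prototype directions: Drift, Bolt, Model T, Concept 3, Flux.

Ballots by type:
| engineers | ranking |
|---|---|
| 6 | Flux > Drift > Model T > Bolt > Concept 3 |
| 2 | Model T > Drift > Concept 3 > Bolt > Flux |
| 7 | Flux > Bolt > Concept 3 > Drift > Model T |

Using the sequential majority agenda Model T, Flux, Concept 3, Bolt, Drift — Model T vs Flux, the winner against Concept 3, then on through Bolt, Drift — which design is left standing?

Flux

Round 1: Model T vs Flux — 2–13, Flux advances.
Round 2: Flux vs Concept 3 — 13–2, Flux advances.
Round 3: Flux vs Bolt — 13–2, Flux advances.
Round 4: Flux vs Drift — 13–2, Flux advances.
Flux survives the agenda.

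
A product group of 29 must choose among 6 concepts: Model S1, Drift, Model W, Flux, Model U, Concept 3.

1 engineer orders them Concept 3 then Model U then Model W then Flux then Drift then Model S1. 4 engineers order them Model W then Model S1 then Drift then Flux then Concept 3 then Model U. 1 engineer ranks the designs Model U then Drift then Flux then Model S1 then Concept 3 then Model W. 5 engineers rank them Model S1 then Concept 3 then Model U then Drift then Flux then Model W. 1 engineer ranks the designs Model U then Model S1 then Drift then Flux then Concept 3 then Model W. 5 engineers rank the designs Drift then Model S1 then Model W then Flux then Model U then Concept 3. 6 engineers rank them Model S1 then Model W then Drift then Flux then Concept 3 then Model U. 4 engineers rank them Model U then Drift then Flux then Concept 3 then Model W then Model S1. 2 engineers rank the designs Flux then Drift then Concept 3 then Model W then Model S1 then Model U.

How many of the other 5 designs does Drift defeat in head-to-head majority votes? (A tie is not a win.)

4

Drift against each rival (29 engineers):
Drift vs Model S1: Drift is ranked higher on 1+1+5+4+2 = 13 ballots, Model S1 on 16. Model S1 wins 16–13.
Drift vs Model W: 18 to 11, Drift.
Drift vs Flux: 26 for Drift, 3 for Flux — Drift by 26–3.
Drift vs Model U: Drift wins 17–12.
Drift–Concept 3: Drift 23–6.
Drift beats Model W, Flux, Model U, Concept 3; loses to Model S1 — 4 pairwise wins.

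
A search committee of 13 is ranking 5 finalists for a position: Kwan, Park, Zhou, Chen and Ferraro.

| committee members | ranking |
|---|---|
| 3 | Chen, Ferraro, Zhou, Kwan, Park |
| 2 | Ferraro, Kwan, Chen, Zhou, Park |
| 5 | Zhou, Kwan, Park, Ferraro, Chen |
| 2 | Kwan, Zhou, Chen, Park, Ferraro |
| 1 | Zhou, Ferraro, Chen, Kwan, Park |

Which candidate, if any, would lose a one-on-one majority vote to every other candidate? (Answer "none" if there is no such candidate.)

Pairwise majorities:
Kwan vs Park: Kwan wins 13–0.
Kwan vs Zhou: Kwan preferred on 2+2 = 4 ballots; Zhou wins 9–4.
Kwan vs Chen: 2+5+2 = 9 for Kwan, 4 for Chen — Kwan by 9–4.
Kwan vs Ferraro: 7 to 6, Kwan.
Park vs Zhou: Zhou wins 13–0.
Park–Chen: Chen 8–5.
Park–Ferraro: Park 7–6.
Zhou vs Chen: Zhou wins 8–5.
Zhou vs Ferraro: 8 to 5, Zhou.
Chen–Ferraro: Ferraro 8–5.
No candidate is winless: Kwan beats Park; Park beats Ferraro; Zhou beats Kwan; Chen beats Park; Ferraro beats Chen. There is no Condorcet loser.

none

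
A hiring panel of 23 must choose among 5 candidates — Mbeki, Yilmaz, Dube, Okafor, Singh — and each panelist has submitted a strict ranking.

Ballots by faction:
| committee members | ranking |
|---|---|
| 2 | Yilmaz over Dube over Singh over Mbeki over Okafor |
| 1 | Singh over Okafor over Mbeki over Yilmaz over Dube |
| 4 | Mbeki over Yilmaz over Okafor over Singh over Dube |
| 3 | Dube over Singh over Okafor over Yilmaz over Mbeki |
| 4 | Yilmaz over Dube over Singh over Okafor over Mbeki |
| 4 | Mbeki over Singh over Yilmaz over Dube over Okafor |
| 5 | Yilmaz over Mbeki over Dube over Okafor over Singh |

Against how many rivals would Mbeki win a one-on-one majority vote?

3

Mbeki against each rival (23 committee members):
Mbeki vs Yilmaz: Mbeki preferred on 1+4+4 = 9 ballots; Yilmaz wins 14–9.
Mbeki–Dube: Mbeki 14–9.
Mbeki–Okafor: Mbeki 15–8.
Mbeki vs Singh: 4+4+5 = 13 for Mbeki, 10 for Singh — Mbeki by 13–10.
Mbeki beats Dube, Okafor, Singh; loses to Yilmaz — 3 pairwise wins.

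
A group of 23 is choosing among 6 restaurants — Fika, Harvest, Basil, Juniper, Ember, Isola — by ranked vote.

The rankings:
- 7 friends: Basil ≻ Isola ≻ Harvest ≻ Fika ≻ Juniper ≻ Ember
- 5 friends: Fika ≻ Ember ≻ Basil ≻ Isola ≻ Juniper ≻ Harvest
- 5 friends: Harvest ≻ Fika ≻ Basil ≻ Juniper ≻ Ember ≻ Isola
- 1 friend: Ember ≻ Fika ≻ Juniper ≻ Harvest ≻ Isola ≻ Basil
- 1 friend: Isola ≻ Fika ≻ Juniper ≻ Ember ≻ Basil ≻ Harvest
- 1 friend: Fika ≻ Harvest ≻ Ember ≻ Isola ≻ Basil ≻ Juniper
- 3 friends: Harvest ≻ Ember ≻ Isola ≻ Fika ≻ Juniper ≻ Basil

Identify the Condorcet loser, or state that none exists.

none

Head-to-head results (23 friends):
Fika–Harvest: Harvest 15–8.
Fika vs Basil: Fika, 16–7.
Fika vs Juniper: 23 for Fika, 0 for Juniper — Fika by 23–0.
Fika vs Ember: Fika is ranked higher on 7+5+5+1+1 = 19 ballots, Ember on 4. Fika wins 19–4.
Fika vs Isola: Fika, 12–11.
Harvest vs Basil: Harvest is ranked higher on 5+1+1+3 = 10 ballots, Basil on 13. Basil wins 13–10.
Harvest vs Juniper: 16 to 7, Harvest.
Harvest vs Ember: Harvest wins 16–7.
Harvest vs Isola: 5+1+1+3 = 10 for Harvest, 13 for Isola — Isola by 13–10.
Basil vs Juniper: Basil, 18–5.
Basil vs Ember: 12 to 11, Basil.
Basil vs Isola: 7+5+5 = 17 for Basil, 6 for Isola — Basil by 17–6.
Juniper vs Ember: Juniper wins 13–10.
Juniper vs Isola: 5+1 = 6 for Juniper, 17 for Isola — Isola by 17–6.
Ember vs Isola: Ember preferred on 5+5+1+1+3 = 15 ballots; Ember wins 15–8.
Every restaurant wins at least one matchup (Fika beats Basil; Harvest beats Fika; Basil beats Harvest; Juniper beats Ember; Ember beats Isola; Isola beats Harvest), so there is no Condorcet loser.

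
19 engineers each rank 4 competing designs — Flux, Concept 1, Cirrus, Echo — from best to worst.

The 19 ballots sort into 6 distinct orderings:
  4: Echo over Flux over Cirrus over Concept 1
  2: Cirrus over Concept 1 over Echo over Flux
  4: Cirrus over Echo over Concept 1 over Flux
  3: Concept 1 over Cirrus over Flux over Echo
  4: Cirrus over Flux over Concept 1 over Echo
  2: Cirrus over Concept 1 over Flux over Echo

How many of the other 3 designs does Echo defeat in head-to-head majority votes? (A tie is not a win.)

Echo against each rival (19 engineers):
Echo vs Flux: Echo is ranked higher on 4+2+4 = 10 ballots, Flux on 9. Echo wins 10–9.
Echo vs Concept 1: Echo is ranked higher on 4+4 = 8 ballots, Concept 1 on 11. Concept 1 wins 11–8.
Echo vs Cirrus: Echo is ranked higher on 4 ballots, Cirrus on 15. Cirrus wins 15–4.
Echo beats Flux; loses to Concept 1, Cirrus — 1 pairwise win.

1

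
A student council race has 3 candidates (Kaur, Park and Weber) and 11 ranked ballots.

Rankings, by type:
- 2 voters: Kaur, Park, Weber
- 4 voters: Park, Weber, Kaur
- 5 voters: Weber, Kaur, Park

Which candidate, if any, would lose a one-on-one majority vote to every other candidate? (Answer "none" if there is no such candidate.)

Pairwise majorities:
Kaur vs Park: 7 to 4, Kaur.
Kaur vs Weber: Weber, 9–2.
Park vs Weber: Park is ranked higher on 2+4 = 6 ballots, Weber on 5. Park wins 6–5.
No candidate is winless: Kaur beats Park; Park beats Weber; Weber beats Kaur. There is no Condorcet loser.

none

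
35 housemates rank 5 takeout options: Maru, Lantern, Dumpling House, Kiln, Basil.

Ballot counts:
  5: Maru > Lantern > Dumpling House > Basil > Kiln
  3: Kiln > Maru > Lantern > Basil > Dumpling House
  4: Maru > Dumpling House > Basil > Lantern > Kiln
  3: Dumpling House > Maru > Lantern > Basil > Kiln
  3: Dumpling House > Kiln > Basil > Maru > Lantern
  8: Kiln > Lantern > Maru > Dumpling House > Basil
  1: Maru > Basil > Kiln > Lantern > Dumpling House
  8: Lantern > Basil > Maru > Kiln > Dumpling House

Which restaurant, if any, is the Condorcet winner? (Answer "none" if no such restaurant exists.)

Maru

Check each pair by majority over 35 ballots:
Maru vs Lantern: Maru preferred on 5+3+4+3+3+1 = 19 ballots; Maru wins 19–16.
Maru vs Dumpling House: 29 to 6, Maru.
Maru vs Kiln: Maru preferred on 5+4+3+1+8 = 21 ballots; Maru wins 21–14.
Maru vs Basil: Maru is ranked higher on 5+3+4+3+8+1 = 24 ballots, Basil on 11. Maru wins 24–11.
Lantern vs Dumpling House: Lantern preferred on 5+3+8+1+8 = 25 ballots; Lantern wins 25–10.
Lantern vs Kiln: 5+4+3+8 = 20 for Lantern, 15 for Kiln — Lantern by 20–15.
Lantern vs Basil: Lantern is ranked higher on 5+3+3+8+8 = 27 ballots, Basil on 8. Lantern wins 27–8.
Dumpling House vs Kiln: Dumpling House preferred on 5+4+3+3 = 15 ballots; Kiln wins 20–15.
Dumpling House vs Basil: Dumpling House is ranked higher on 5+4+3+3+8 = 23 ballots, Basil on 12. Dumpling House wins 23–12.
Kiln vs Basil: Kiln preferred on 3+3+8 = 14 ballots; Basil wins 21–14.
Maru beats each of Lantern, Dumpling House, Kiln, Basil — Maru is the Condorcet winner.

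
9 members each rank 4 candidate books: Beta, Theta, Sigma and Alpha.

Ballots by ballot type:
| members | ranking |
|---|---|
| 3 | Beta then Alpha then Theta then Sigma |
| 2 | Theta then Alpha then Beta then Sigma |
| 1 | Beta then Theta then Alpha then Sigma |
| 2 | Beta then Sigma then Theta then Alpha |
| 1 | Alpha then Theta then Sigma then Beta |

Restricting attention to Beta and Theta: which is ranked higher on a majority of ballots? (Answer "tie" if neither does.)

Ballots ranking Beta above Theta: 3 + 1 + 2 = 6.
Ballots ranking Theta above Beta: 9 − 6 = 3.
Beta wins the head-to-head 6–3.

Beta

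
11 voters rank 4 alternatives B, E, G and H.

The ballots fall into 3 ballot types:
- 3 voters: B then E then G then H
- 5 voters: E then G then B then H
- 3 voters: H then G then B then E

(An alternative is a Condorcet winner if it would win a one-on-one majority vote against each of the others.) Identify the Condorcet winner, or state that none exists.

none

Check each pair by majority over 11 ballots:
B vs E: 6 to 5, B.
B vs G: 3 to 8, G.
B vs H: B is ranked higher on 3+5 = 8 ballots, H on 3. B wins 8–3.
E vs G: E is ranked higher on 3+5 = 8 ballots, G on 3. E wins 8–3.
E vs H: E preferred on 3+5 = 8 ballots; E wins 8–3.
G vs H: 3+5 = 8 for G, 3 for H — G by 8–3.
Every alternative loses at least once (B loses to G; E loses to B; G loses to E; H loses to B). The majority relation contains the cycle B beats E beats G beats B, so there is no Condorcet winner.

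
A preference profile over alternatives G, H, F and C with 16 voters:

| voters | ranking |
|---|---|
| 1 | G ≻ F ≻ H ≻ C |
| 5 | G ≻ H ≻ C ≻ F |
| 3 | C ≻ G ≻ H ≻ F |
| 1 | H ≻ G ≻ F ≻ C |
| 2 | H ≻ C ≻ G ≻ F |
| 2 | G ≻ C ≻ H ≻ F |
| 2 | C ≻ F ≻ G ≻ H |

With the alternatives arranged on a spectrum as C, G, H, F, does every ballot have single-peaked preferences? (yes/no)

Axis positions: C=1, G=2, H=3, F=4.
Ballot type 1: ranking walks positions 2-4-3-1; F is ranked above H even though H lies between F and the peak G on the axis — preferences dip and rise again. Not single-peaked.
Ballot type 2 (peak G at position 2): ranking walks positions 2-3-1-4, expanding outward from the peak — single-peaked.
Ballot type 3 (peak C at position 1): ranking walks positions 1-2-3-4, expanding outward from the peak — single-peaked.
Ballot type 4 (peak H at position 3): ranking walks positions 3-2-4-1, expanding outward from the peak — single-peaked.
Ballot type 5: ranking walks positions 3-1-2-4; C is ranked above G even though G lies between C and the peak H on the axis — preferences dip and rise again. Not single-peaked.
Ballot type 6 (peak G at position 2): ranking walks positions 2-1-3-4, expanding outward from the peak — single-peaked.
Ballot type 7: ranking walks positions 1-4-2-3; F is ranked above G even though G lies between F and the peak C on the axis — preferences dip and rise again. Not single-peaked.
Ballot type 1 violates single-peakedness, so the profile is not single-peaked on this axis.

no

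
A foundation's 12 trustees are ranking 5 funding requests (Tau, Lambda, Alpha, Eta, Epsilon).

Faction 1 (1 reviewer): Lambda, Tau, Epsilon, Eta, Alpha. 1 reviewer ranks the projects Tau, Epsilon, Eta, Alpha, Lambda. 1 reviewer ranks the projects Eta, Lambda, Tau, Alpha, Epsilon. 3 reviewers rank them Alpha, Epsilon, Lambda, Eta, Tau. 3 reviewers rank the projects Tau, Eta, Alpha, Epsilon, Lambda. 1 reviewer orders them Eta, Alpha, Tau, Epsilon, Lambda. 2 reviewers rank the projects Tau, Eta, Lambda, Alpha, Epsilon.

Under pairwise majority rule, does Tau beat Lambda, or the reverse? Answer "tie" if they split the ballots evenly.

Tau

Ballots ranking Tau above Lambda: 1 + 3 + 1 + 2 = 7.
Ballots ranking Lambda above Tau: 12 − 7 = 5.
Tau wins the head-to-head 7–5.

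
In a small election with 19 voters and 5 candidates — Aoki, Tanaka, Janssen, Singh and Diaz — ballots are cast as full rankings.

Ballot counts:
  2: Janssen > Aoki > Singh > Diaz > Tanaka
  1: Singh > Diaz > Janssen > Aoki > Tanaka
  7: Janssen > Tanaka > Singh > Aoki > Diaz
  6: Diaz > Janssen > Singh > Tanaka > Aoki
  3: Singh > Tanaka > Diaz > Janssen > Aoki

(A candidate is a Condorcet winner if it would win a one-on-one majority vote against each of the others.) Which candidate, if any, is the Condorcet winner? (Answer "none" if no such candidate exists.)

none

Head-to-head results (19 voters):
Aoki vs Tanaka: Aoki preferred on 2+1 = 3 ballots; Tanaka wins 16–3.
Aoki vs Janssen: Aoki preferred on 0 ballots; Janssen wins 19–0.
Aoki vs Singh: Aoki preferred on 2 ballots; Singh wins 17–2.
Aoki vs Diaz: 2+7 = 9 for Aoki, 10 for Diaz — Diaz by 10–9.
Tanaka vs Janssen: Tanaka is ranked higher on 3 ballots, Janssen on 16. Janssen wins 16–3.
Tanaka vs Singh: Tanaka preferred on 7 ballots; Singh wins 12–7.
Tanaka vs Diaz: Tanaka is ranked higher on 7+3 = 10 ballots, Diaz on 9. Tanaka wins 10–9.
Janssen vs Singh: Janssen is ranked higher on 2+7+6 = 15 ballots, Singh on 4. Janssen wins 15–4.
Janssen vs Diaz: 9 to 10, Diaz.
Singh vs Diaz: Singh is ranked higher on 2+1+7+3 = 13 ballots, Diaz on 6. Singh wins 13–6.
Each candidate drops at least one matchup (Aoki loses to Tanaka; Tanaka loses to Janssen; Janssen loses to Diaz; Singh loses to Janssen; Diaz loses to Tanaka); the cycle Tanaka > Diaz > Janssen > Tanaka rules out a Condorcet winner.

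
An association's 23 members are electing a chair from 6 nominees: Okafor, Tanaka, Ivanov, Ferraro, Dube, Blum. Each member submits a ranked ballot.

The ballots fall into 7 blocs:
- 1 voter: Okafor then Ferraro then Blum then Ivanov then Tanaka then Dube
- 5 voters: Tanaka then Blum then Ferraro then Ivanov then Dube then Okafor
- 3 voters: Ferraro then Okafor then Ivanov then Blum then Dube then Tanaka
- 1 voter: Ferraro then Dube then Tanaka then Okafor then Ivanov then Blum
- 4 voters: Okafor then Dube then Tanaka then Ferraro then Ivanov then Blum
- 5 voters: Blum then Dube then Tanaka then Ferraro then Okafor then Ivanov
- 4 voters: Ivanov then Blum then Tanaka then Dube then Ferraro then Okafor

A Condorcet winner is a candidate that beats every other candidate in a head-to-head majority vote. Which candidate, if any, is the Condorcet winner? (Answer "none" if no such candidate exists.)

Head-to-head results (23 voters):
Okafor vs Tanaka: 8 to 15, Tanaka.
Okafor vs Ivanov: Okafor is ranked higher on 1+3+1+4+5 = 14 ballots, Ivanov on 9. Okafor wins 14–9.
Okafor vs Ferraro: 1+4 = 5 for Okafor, 18 for Ferraro — Ferraro by 18–5.
Okafor vs Dube: 1+3+4 = 8 for Okafor, 15 for Dube — Dube by 15–8.
Okafor vs Blum: 1+3+1+4 = 9 for Okafor, 14 for Blum — Blum by 14–9.
Tanaka vs Ivanov: 15 to 8, Tanaka.
Tanaka vs Ferraro: Tanaka preferred on 5+4+5+4 = 18 ballots; Tanaka wins 18–5.
Tanaka vs Dube: Tanaka is ranked higher on 1+5+4 = 10 ballots, Dube on 13. Dube wins 13–10.
Tanaka vs Blum: Tanaka preferred on 5+1+4 = 10 ballots; Blum wins 13–10.
Ivanov vs Ferraro: Ivanov preferred on 4 ballots; Ferraro wins 19–4.
Ivanov vs Dube: 13 to 10, Ivanov.
Ivanov vs Blum: 12 to 11, Ivanov.
Ferraro vs Dube: 10 to 13, Dube.
Ferraro vs Blum: 9 to 14, Blum.
Dube vs Blum: 5 to 18, Blum.
Every candidate loses at least once (Okafor loses to Tanaka; Tanaka loses to Dube; Ivanov loses to Okafor; Ferraro loses to Tanaka; Dube loses to Ivanov; Blum loses to Ivanov). The majority relation contains the cycle Okafor > Ivanov > Dube > Okafor, so there is no Condorcet winner.

none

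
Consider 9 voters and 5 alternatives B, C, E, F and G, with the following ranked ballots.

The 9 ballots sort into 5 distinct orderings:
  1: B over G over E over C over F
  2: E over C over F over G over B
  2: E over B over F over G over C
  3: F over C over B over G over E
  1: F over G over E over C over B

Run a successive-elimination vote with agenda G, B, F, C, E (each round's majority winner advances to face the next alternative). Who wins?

Round 1: G vs B — 3–6, B advances.
Round 2: B vs F — 3–6, F advances.
Round 3: F vs C — 6–3, F advances.
Round 4: F vs E — 4–5, E advances.
E survives the agenda.

E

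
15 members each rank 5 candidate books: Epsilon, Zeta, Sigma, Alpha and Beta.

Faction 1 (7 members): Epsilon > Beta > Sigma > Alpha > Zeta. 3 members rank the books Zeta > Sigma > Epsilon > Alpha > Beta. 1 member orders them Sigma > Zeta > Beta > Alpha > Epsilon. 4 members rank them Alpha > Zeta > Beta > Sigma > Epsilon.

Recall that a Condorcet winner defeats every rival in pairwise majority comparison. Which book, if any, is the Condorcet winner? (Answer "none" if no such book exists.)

Head-to-head results (15 members):
Epsilon vs Zeta: 7 to 8, Zeta.
Epsilon vs Sigma: 7 to 8, Sigma.
Epsilon vs Alpha: Epsilon is ranked higher on 7+3 = 10 ballots, Alpha on 5. Epsilon wins 10–5.
Epsilon vs Beta: 10 to 5, Epsilon.
Zeta vs Sigma: Zeta is ranked higher on 3+4 = 7 ballots, Sigma on 8. Sigma wins 8–7.
Zeta vs Alpha: 3+1 = 4 for Zeta, 11 for Alpha — Alpha by 11–4.
Zeta vs Beta: Zeta is ranked higher on 3+1+4 = 8 ballots, Beta on 7. Zeta wins 8–7.
Sigma vs Alpha: 7+3+1 = 11 for Sigma, 4 for Alpha — Sigma by 11–4.
Sigma vs Beta: 3+1 = 4 for Sigma, 11 for Beta — Beta by 11–4.
Alpha vs Beta: Alpha is ranked higher on 3+4 = 7 ballots, Beta on 8. Beta wins 8–7.
Each book drops at least one matchup (Epsilon loses to Zeta; Zeta loses to Sigma; Sigma loses to Beta; Alpha loses to Epsilon; Beta loses to Epsilon); the cycle Epsilon beats Alpha beats Zeta beats Epsilon rules out a Condorcet winner.

none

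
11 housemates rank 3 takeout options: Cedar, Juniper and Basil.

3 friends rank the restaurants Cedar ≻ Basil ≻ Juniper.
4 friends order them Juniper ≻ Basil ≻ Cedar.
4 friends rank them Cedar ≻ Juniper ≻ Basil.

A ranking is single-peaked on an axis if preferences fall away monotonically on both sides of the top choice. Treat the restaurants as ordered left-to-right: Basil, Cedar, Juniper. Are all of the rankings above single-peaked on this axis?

Axis positions: Basil=1, Cedar=2, Juniper=3.
Cluster 1 (peak Cedar at position 2): ranking walks positions 2-1-3, expanding outward from the peak — single-peaked.
Cluster 2: ranking walks positions 3-1-2; Basil is ranked above Cedar even though Cedar lies between Basil and the peak Juniper on the axis — preferences dip and rise again. Not single-peaked.
Cluster 3 (peak Cedar at position 2): ranking walks positions 2-3-1, expanding outward from the peak — single-peaked.
Cluster 2 violates single-peakedness, so the profile is not single-peaked on this axis.

no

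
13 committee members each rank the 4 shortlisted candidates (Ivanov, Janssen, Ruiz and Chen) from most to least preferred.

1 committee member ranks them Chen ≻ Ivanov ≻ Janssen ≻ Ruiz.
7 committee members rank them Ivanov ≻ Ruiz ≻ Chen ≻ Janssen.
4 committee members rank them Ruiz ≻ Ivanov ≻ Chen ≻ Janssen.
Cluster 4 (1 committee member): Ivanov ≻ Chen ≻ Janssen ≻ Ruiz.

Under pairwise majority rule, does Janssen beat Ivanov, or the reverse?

No ballot ranks Janssen above Ivanov: 0.
Ballots ranking Ivanov above Janssen: 13 − 0 = 13.
Ivanov wins the head-to-head 13–0.

Ivanov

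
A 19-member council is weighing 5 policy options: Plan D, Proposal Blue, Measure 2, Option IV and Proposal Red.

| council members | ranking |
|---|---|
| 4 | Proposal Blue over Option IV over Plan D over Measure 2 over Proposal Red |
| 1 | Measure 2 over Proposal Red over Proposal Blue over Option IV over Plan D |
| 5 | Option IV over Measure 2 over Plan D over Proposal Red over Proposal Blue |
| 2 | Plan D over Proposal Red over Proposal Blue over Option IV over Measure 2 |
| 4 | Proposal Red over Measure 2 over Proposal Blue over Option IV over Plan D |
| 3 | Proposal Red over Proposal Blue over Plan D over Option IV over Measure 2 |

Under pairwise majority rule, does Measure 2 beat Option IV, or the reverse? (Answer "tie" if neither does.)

Option IV

Ballots ranking Measure 2 above Option IV: 1 + 4 = 5.
Ballots ranking Option IV above Measure 2: 19 − 5 = 14.
Option IV wins the head-to-head 14–5.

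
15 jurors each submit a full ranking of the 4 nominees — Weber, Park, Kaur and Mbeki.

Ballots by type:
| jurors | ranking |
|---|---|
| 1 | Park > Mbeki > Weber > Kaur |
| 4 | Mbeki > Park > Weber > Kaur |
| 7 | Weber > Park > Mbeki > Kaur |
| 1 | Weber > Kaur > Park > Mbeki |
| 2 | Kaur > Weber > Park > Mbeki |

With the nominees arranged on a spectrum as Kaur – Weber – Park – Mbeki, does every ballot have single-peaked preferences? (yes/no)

yes

Axis positions: Kaur=1, Weber=2, Park=3, Mbeki=4.
Type 1 (peak Park at position 3): ranking walks positions 3-4-2-1, expanding outward from the peak — single-peaked.
Type 2 (peak Mbeki at position 4): ranking walks positions 4-3-2-1, expanding outward from the peak — single-peaked.
Type 3 (peak Weber at position 2): ranking walks positions 2-3-4-1, expanding outward from the peak — single-peaked.
Type 4 (peak Weber at position 2): ranking walks positions 2-1-3-4, expanding outward from the peak — single-peaked.
Type 5 (peak Kaur at position 1): ranking walks positions 1-2-3-4, expanding outward from the peak — single-peaked.
Every ranking is single-peaked on this axis.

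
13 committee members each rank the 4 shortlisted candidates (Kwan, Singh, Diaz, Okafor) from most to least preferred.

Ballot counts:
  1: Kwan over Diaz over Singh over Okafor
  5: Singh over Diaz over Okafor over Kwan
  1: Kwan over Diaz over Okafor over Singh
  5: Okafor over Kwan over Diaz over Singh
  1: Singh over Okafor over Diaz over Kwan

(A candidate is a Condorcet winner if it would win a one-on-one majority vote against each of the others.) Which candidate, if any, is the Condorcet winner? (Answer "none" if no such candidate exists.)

Check each pair by majority over 13 ballots:
Kwan vs Singh: Kwan is ranked higher on 1+1+5 = 7 ballots, Singh on 6. Kwan wins 7–6.
Kwan vs Diaz: Kwan preferred on 1+1+5 = 7 ballots; Kwan wins 7–6.
Kwan vs Okafor: Kwan is ranked higher on 1+1 = 2 ballots, Okafor on 11. Okafor wins 11–2.
Singh vs Diaz: Singh preferred on 5+1 = 6 ballots; Diaz wins 7–6.
Singh vs Okafor: Singh, 7–6.
Diaz vs Okafor: 7 to 6, Diaz.
Each candidate drops at least one matchup (Kwan loses to Okafor; Singh loses to Kwan; Diaz loses to Kwan; Okafor loses to Singh); the cycle Kwan beats Singh beats Okafor beats Kwan rules out a Condorcet winner.

none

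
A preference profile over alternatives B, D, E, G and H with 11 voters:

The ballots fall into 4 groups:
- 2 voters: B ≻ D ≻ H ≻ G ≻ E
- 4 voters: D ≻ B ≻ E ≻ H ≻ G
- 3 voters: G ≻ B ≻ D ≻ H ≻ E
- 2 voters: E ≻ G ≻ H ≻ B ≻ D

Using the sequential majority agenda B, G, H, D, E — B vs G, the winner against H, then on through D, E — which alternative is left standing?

B

Round 1: B vs G — 6–5, B advances.
Round 2: B vs H — 9–2, B advances.
Round 3: B vs D — 7–4, B advances.
Round 4: B vs E — 9–2, B advances.
The agenda winner is B.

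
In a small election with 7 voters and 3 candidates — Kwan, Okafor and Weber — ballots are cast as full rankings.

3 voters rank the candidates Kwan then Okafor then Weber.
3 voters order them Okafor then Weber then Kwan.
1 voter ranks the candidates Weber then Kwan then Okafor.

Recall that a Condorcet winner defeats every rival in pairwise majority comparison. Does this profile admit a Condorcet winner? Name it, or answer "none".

none

Pairwise majorities:
Kwan vs Okafor: 3+1 = 4 for Kwan, 3 for Okafor — Kwan by 4–3.
Kwan vs Weber: Kwan is ranked higher on 3 ballots, Weber on 4. Weber wins 4–3.
Okafor vs Weber: Okafor is ranked higher on 3+3 = 6 ballots, Weber on 1. Okafor wins 6–1.
Every candidate loses at least once (Kwan loses to Weber; Okafor loses to Kwan; Weber loses to Okafor). The majority relation contains the cycle Kwan > Okafor > Weber > Kwan, so there is no Condorcet winner.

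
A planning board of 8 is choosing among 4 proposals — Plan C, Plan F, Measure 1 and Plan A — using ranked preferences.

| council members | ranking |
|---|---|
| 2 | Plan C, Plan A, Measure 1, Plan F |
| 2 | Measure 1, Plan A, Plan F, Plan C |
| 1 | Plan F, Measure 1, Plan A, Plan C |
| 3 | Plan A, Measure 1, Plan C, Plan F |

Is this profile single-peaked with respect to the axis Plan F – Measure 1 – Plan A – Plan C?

yes

Axis positions: Plan F=1, Measure 1=2, Plan A=3, Plan C=4.
Group 1 (peak Plan C at position 4): ranking walks positions 4-3-2-1, expanding outward from the peak — single-peaked.
Group 2 (peak Measure 1 at position 2): ranking walks positions 2-3-1-4, expanding outward from the peak — single-peaked.
Group 3 (peak Plan F at position 1): ranking walks positions 1-2-3-4, expanding outward from the peak — single-peaked.
Group 4 (peak Plan A at position 3): ranking walks positions 3-2-4-1, expanding outward from the peak — single-peaked.
Every ranking is single-peaked on this axis.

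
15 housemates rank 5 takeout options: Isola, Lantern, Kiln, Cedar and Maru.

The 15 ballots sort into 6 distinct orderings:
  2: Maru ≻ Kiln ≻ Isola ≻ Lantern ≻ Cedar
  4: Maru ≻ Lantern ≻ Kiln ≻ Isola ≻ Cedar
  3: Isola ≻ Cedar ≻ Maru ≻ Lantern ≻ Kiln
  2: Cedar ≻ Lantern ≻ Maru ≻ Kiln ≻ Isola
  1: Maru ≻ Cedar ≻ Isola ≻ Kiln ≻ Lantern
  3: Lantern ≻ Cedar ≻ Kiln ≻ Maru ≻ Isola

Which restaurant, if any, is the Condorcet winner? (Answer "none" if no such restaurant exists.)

Pairwise majorities:
Isola vs Lantern: Lantern, 9–6.
Isola–Kiln: Kiln 11–4.
Isola vs Cedar: Isola, 9–6.
Isola vs Maru: Maru, 12–3.
Lantern vs Kiln: Lantern wins 12–3.
Lantern–Cedar: Lantern 9–6.
Lantern vs Maru: Maru, 10–5.
Kiln vs Cedar: Cedar, 9–6.
Kiln–Maru: Maru 12–3.
Cedar–Maru: Cedar 8–7.
Every restaurant loses at least once (Isola loses to Lantern; Lantern loses to Maru; Kiln loses to Lantern; Cedar loses to Isola; Maru loses to Cedar). The majority relation contains the cycle Isola → Cedar → Kiln → Isola, so there is no Condorcet winner.

none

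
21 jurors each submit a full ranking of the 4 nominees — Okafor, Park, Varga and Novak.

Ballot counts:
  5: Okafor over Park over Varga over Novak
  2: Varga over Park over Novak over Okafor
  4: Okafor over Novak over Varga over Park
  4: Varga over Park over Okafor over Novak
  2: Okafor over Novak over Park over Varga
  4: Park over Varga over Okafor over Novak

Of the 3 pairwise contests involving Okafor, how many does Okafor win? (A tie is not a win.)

3

Okafor against each rival (21 jurors):
Okafor vs Park: Okafor preferred on 5+4+2 = 11 ballots; Okafor wins 11–10.
Okafor vs Varga: 5+4+2 = 11 for Okafor, 10 for Varga — Okafor by 11–10.
Okafor–Novak: Okafor 19–2.
Okafor beats Park, Varga, Novak — 3 pairwise wins.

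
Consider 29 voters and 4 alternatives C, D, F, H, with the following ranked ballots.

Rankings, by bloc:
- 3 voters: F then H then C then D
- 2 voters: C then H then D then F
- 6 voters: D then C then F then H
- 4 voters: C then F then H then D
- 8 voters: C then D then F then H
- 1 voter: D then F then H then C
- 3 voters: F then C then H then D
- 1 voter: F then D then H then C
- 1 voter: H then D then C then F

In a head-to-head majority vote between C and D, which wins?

C

Ballots ranking C above D: 3 + 2 + 4 + 8 + 3 = 20.
Ballots ranking D above C: 29 − 20 = 9.
C wins the head-to-head 20–9.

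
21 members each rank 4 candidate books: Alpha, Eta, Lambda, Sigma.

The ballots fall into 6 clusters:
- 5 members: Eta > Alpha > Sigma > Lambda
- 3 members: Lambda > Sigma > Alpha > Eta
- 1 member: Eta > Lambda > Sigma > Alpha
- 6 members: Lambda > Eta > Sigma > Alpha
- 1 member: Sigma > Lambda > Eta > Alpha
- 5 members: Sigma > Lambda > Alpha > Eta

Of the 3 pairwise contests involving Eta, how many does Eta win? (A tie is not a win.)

2

Eta against each rival (21 members):
Eta vs Alpha: Eta preferred on 5+1+6+1 = 13 ballots; Eta wins 13–8.
Eta vs Lambda: Eta preferred on 5+1 = 6 ballots; Lambda wins 15–6.
Eta vs Sigma: Eta wins 12–9.
Eta beats Alpha, Sigma; loses to Lambda — 2 pairwise wins.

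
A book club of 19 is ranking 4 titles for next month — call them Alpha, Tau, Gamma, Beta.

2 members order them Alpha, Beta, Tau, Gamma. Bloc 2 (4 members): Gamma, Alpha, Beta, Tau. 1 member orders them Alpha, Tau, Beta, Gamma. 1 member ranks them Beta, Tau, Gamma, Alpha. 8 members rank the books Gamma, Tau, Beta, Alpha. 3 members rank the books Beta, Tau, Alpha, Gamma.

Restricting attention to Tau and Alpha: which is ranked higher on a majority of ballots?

Tau

Ballots ranking Tau above Alpha: 1 + 8 + 3 = 12.
Ballots ranking Alpha above Tau: 19 − 12 = 7.
Tau wins the head-to-head 12–7.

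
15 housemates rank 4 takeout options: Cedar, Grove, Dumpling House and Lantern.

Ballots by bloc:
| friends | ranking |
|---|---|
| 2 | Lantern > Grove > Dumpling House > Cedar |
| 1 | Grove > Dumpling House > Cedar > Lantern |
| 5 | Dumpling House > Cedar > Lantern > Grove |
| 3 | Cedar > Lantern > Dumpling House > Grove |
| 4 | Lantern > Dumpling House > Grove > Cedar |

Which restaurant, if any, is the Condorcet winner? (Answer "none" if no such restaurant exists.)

none

Head-to-head results (15 friends):
Cedar vs Grove: 5+3 = 8 for Cedar, 7 for Grove — Cedar by 8–7.
Cedar–Dumpling House: Dumpling House 12–3.
Cedar vs Lantern: Cedar is ranked higher on 1+5+3 = 9 ballots, Lantern on 6. Cedar wins 9–6.
Grove vs Dumpling House: Dumpling House wins 12–3.
Grove vs Lantern: Lantern wins 14–1.
Dumpling House vs Lantern: Lantern, 9–6.
Each restaurant drops at least one matchup (Cedar loses to Dumpling House; Grove loses to Cedar; Dumpling House loses to Lantern; Lantern loses to Cedar); the cycle Cedar beats Lantern beats Dumpling House beats Cedar rules out a Condorcet winner.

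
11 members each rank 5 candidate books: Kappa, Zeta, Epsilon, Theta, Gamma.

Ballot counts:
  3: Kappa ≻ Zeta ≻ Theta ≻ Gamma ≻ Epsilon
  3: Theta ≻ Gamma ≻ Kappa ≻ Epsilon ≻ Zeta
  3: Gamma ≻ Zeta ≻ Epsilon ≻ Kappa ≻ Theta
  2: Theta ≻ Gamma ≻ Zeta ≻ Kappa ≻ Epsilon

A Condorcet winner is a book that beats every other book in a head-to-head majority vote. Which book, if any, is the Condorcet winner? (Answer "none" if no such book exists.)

Head-to-head results (11 members):
Kappa–Zeta: Kappa 6–5.
Kappa vs Epsilon: Kappa preferred on 3+3+2 = 8 ballots; Kappa wins 8–3.
Kappa vs Theta: Kappa is ranked higher on 3+3 = 6 ballots, Theta on 5. Kappa wins 6–5.
Kappa vs Gamma: Kappa is ranked higher on 3 ballots, Gamma on 8. Gamma wins 8–3.
Zeta vs Epsilon: 3+3+2 = 8 for Zeta, 3 for Epsilon — Zeta by 8–3.
Zeta vs Theta: Zeta is ranked higher on 3+3 = 6 ballots, Theta on 5. Zeta wins 6–5.
Zeta vs Gamma: Zeta preferred on 3 ballots; Gamma wins 8–3.
Epsilon–Theta: Theta 8–3.
Epsilon–Gamma: Gamma 11–0.
Theta vs Gamma: 8 to 3, Theta.
Every book loses at least once (Kappa loses to Gamma; Zeta loses to Kappa; Epsilon loses to Kappa; Theta loses to Kappa; Gamma loses to Theta). The majority relation contains the cycle Kappa > Theta > Gamma > Kappa, so there is no Condorcet winner.

none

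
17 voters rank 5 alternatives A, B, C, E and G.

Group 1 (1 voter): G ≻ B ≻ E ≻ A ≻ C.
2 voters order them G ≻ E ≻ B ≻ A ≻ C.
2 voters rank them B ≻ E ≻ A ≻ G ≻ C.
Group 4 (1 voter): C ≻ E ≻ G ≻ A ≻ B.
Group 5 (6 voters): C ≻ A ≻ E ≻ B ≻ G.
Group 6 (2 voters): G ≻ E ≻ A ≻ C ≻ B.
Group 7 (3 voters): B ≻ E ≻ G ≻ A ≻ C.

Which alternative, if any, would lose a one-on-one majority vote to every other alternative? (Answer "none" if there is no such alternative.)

Head-to-head results (17 voters):
A vs B: A is ranked higher on 1+6+2 = 9 ballots, B on 8. A wins 9–8.
A vs C: A preferred on 1+2+2+2+3 = 10 ballots; A wins 10–7.
A–E: E 11–6.
A vs G: 2+6 = 8 for A, 9 for G — G by 9–8.
B vs C: 1+2+2+3 = 8 for B, 9 for C — C by 9–8.
B vs E: E wins 11–6.
B vs G: 11 to 6, B.
C vs E: 1+6 = 7 for C, 10 for E — E by 10–7.
C vs G: C is ranked higher on 1+6 = 7 ballots, G on 10. G wins 10–7.
E vs G: E wins 12–5.
Every alternative wins at least one matchup (A beats B; B beats G; C beats B; E beats A; G beats A), so there is no Condorcet loser.

none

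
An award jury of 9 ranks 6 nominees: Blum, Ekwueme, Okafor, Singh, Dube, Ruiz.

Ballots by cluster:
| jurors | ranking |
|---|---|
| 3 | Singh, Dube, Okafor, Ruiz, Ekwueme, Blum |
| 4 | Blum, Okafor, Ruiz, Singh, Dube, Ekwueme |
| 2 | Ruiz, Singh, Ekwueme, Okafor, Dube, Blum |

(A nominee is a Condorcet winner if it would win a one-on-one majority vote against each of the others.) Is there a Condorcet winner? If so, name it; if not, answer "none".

none

Check each pair by majority over 9 ballots:
Blum vs Ekwueme: Blum preferred on 4 ballots; Ekwueme wins 5–4.
Blum vs Okafor: Blum is ranked higher on 4 ballots, Okafor on 5. Okafor wins 5–4.
Blum vs Singh: Blum is ranked higher on 4 ballots, Singh on 5. Singh wins 5–4.
Blum vs Dube: 4 for Blum, 5 for Dube — Dube by 5–4.
Blum vs Ruiz: 4 to 5, Ruiz.
Ekwueme vs Okafor: 2 for Ekwueme, 7 for Okafor — Okafor by 7–2.
Ekwueme vs Singh: 0 to 9, Singh.
Ekwueme vs Dube: Ekwueme preferred on 2 ballots; Dube wins 7–2.
Ekwueme vs Ruiz: Ekwueme is ranked higher on 0 ballots, Ruiz on 9. Ruiz wins 9–0.
Okafor vs Singh: 4 for Okafor, 5 for Singh — Singh by 5–4.
Okafor vs Dube: 4+2 = 6 for Okafor, 3 for Dube — Okafor by 6–3.
Okafor vs Ruiz: 7 to 2, Okafor.
Singh vs Dube: 3+4+2 = 9 for Singh, 0 for Dube — Singh by 9–0.
Singh vs Ruiz: Singh is ranked higher on 3 ballots, Ruiz on 6. Ruiz wins 6–3.
Dube vs Ruiz: Dube preferred on 3 ballots; Ruiz wins 6–3.
Every nominee loses at least once (Blum loses to Ekwueme; Ekwueme loses to Okafor; Okafor loses to Singh; Singh loses to Ruiz; Dube loses to Okafor; Ruiz loses to Okafor). The majority relation contains the cycle Okafor > Ruiz > Singh > Okafor, so there is no Condorcet winner.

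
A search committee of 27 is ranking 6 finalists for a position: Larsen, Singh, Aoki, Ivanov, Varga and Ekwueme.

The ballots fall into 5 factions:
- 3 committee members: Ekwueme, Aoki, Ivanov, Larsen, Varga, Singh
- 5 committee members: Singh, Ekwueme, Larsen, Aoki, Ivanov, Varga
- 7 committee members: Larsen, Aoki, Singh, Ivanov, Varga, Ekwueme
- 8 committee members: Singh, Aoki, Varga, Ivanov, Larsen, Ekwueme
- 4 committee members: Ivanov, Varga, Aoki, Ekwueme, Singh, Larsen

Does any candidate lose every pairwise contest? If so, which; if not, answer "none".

Ekwueme

Head-to-head results (27 committee members):
Larsen vs Singh: Singh wins 17–10.
Larsen vs Aoki: Larsen is ranked higher on 5+7 = 12 ballots, Aoki on 15. Aoki wins 15–12.
Larsen vs Ivanov: Larsen preferred on 5+7 = 12 ballots; Ivanov wins 15–12.
Larsen vs Varga: 15 to 12, Larsen.
Larsen–Ekwueme: Larsen 15–12.
Singh–Aoki: Aoki 14–13.
Singh vs Ivanov: Singh is ranked higher on 5+7+8 = 20 ballots, Ivanov on 7. Singh wins 20–7.
Singh vs Varga: 20 to 7, Singh.
Singh–Ekwueme: Singh 20–7.
Aoki vs Ivanov: 23 to 4, Aoki.
Aoki–Varga: Aoki 23–4.
Aoki vs Ekwueme: Aoki wins 19–8.
Ivanov–Varga: Ivanov 19–8.
Ivanov vs Ekwueme: Ivanov is ranked higher on 7+8+4 = 19 ballots, Ekwueme on 8. Ivanov wins 19–8.
Varga vs Ekwueme: Varga wins 19–8.
Only Ekwueme has no wins; Ekwueme is the Condorcet loser.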